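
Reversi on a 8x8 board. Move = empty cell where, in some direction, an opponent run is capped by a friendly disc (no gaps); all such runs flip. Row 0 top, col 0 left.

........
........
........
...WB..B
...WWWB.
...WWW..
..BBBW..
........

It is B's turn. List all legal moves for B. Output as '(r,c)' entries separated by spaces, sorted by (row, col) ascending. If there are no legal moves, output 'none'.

(2,2): no bracket -> illegal
(2,3): flips 3 -> legal
(2,4): no bracket -> illegal
(3,2): flips 1 -> legal
(3,5): flips 2 -> legal
(3,6): flips 2 -> legal
(4,2): flips 4 -> legal
(5,2): flips 1 -> legal
(5,6): flips 1 -> legal
(6,6): flips 1 -> legal
(7,4): no bracket -> illegal
(7,5): no bracket -> illegal
(7,6): no bracket -> illegal

Answer: (2,3) (3,2) (3,5) (3,6) (4,2) (5,2) (5,6) (6,6)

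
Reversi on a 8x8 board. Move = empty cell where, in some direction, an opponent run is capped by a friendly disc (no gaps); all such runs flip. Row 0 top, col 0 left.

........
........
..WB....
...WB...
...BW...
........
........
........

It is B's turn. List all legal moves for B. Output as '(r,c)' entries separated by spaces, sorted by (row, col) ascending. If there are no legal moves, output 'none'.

Answer: (2,1) (3,2) (4,5) (5,4)

Derivation:
(1,1): no bracket -> illegal
(1,2): no bracket -> illegal
(1,3): no bracket -> illegal
(2,1): flips 1 -> legal
(2,4): no bracket -> illegal
(3,1): no bracket -> illegal
(3,2): flips 1 -> legal
(3,5): no bracket -> illegal
(4,2): no bracket -> illegal
(4,5): flips 1 -> legal
(5,3): no bracket -> illegal
(5,4): flips 1 -> legal
(5,5): no bracket -> illegal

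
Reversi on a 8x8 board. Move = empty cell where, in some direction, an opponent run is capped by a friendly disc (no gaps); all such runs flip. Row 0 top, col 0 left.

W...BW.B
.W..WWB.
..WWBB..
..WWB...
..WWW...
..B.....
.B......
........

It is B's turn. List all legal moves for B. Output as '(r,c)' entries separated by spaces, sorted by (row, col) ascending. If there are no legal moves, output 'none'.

(0,1): no bracket -> illegal
(0,2): no bracket -> illegal
(0,3): flips 1 -> legal
(0,6): flips 2 -> legal
(1,0): no bracket -> illegal
(1,2): flips 4 -> legal
(1,3): flips 2 -> legal
(2,0): no bracket -> illegal
(2,1): flips 2 -> legal
(2,6): flips 1 -> legal
(3,1): flips 2 -> legal
(3,5): no bracket -> illegal
(4,1): no bracket -> illegal
(4,5): no bracket -> illegal
(5,1): flips 2 -> legal
(5,3): no bracket -> illegal
(5,4): flips 1 -> legal
(5,5): no bracket -> illegal

Answer: (0,3) (0,6) (1,2) (1,3) (2,1) (2,6) (3,1) (5,1) (5,4)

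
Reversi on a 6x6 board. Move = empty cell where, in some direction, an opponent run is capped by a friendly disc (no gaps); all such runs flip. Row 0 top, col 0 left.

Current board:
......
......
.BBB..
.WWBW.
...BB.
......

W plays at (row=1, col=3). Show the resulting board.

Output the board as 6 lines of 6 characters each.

Place W at (1,3); scan 8 dirs for brackets.
Dir NW: first cell '.' (not opp) -> no flip
Dir N: first cell '.' (not opp) -> no flip
Dir NE: first cell '.' (not opp) -> no flip
Dir W: first cell '.' (not opp) -> no flip
Dir E: first cell '.' (not opp) -> no flip
Dir SW: opp run (2,2) capped by W -> flip
Dir S: opp run (2,3) (3,3) (4,3), next='.' -> no flip
Dir SE: first cell '.' (not opp) -> no flip
All flips: (2,2)

Answer: ......
...W..
.BWB..
.WWBW.
...BB.
......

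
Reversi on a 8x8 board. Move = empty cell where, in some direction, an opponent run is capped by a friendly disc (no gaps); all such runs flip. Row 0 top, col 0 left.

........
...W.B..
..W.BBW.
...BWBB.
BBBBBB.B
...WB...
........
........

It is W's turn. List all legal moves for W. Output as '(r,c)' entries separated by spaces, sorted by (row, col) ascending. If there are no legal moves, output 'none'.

Answer: (0,4) (1,4) (1,6) (2,3) (3,1) (3,2) (3,7) (4,6) (5,2) (5,5) (5,6) (6,4)

Derivation:
(0,4): flips 1 -> legal
(0,5): no bracket -> illegal
(0,6): no bracket -> illegal
(1,4): flips 1 -> legal
(1,6): flips 1 -> legal
(2,3): flips 4 -> legal
(2,7): no bracket -> illegal
(3,0): no bracket -> illegal
(3,1): flips 1 -> legal
(3,2): flips 1 -> legal
(3,7): flips 2 -> legal
(4,6): flips 3 -> legal
(5,0): no bracket -> illegal
(5,1): no bracket -> illegal
(5,2): flips 1 -> legal
(5,5): flips 3 -> legal
(5,6): flips 1 -> legal
(5,7): no bracket -> illegal
(6,3): no bracket -> illegal
(6,4): flips 2 -> legal
(6,5): no bracket -> illegal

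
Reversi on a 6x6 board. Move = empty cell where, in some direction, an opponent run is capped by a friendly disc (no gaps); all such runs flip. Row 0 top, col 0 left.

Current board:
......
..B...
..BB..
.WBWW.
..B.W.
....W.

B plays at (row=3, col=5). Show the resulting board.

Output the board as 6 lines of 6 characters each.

Answer: ......
..B...
..BB..
.WBBBB
..B.W.
....W.

Derivation:
Place B at (3,5); scan 8 dirs for brackets.
Dir NW: first cell '.' (not opp) -> no flip
Dir N: first cell '.' (not opp) -> no flip
Dir NE: edge -> no flip
Dir W: opp run (3,4) (3,3) capped by B -> flip
Dir E: edge -> no flip
Dir SW: opp run (4,4), next='.' -> no flip
Dir S: first cell '.' (not opp) -> no flip
Dir SE: edge -> no flip
All flips: (3,3) (3,4)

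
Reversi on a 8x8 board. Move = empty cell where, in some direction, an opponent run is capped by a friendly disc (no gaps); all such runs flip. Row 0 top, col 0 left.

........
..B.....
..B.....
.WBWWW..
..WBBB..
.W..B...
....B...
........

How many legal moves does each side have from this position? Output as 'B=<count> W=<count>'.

Answer: B=9 W=9

Derivation:
-- B to move --
(2,0): no bracket -> illegal
(2,1): no bracket -> illegal
(2,3): flips 2 -> legal
(2,4): flips 1 -> legal
(2,5): flips 2 -> legal
(2,6): flips 1 -> legal
(3,0): flips 1 -> legal
(3,6): flips 3 -> legal
(4,0): flips 1 -> legal
(4,1): flips 1 -> legal
(4,6): no bracket -> illegal
(5,0): no bracket -> illegal
(5,2): flips 1 -> legal
(5,3): no bracket -> illegal
(6,0): no bracket -> illegal
(6,1): no bracket -> illegal
(6,2): no bracket -> illegal
B mobility = 9
-- W to move --
(0,1): no bracket -> illegal
(0,2): flips 3 -> legal
(0,3): no bracket -> illegal
(1,1): flips 1 -> legal
(1,3): flips 1 -> legal
(2,1): no bracket -> illegal
(2,3): no bracket -> illegal
(3,6): no bracket -> illegal
(4,1): no bracket -> illegal
(4,6): flips 3 -> legal
(5,2): flips 1 -> legal
(5,3): flips 2 -> legal
(5,5): flips 2 -> legal
(5,6): flips 1 -> legal
(6,3): no bracket -> illegal
(6,5): no bracket -> illegal
(7,3): no bracket -> illegal
(7,4): flips 3 -> legal
(7,5): no bracket -> illegal
W mobility = 9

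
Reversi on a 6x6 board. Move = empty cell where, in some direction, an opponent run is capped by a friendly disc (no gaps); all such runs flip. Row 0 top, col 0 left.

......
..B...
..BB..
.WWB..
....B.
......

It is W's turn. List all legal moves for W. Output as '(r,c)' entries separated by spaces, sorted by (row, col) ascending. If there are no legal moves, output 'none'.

Answer: (0,2) (1,3) (1,4) (3,4)

Derivation:
(0,1): no bracket -> illegal
(0,2): flips 2 -> legal
(0,3): no bracket -> illegal
(1,1): no bracket -> illegal
(1,3): flips 1 -> legal
(1,4): flips 1 -> legal
(2,1): no bracket -> illegal
(2,4): no bracket -> illegal
(3,4): flips 1 -> legal
(3,5): no bracket -> illegal
(4,2): no bracket -> illegal
(4,3): no bracket -> illegal
(4,5): no bracket -> illegal
(5,3): no bracket -> illegal
(5,4): no bracket -> illegal
(5,5): no bracket -> illegal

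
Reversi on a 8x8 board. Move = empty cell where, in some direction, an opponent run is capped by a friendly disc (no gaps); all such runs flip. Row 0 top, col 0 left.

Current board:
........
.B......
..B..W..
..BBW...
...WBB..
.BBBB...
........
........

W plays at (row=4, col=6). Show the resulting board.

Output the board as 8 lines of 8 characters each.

Place W at (4,6); scan 8 dirs for brackets.
Dir NW: first cell '.' (not opp) -> no flip
Dir N: first cell '.' (not opp) -> no flip
Dir NE: first cell '.' (not opp) -> no flip
Dir W: opp run (4,5) (4,4) capped by W -> flip
Dir E: first cell '.' (not opp) -> no flip
Dir SW: first cell '.' (not opp) -> no flip
Dir S: first cell '.' (not opp) -> no flip
Dir SE: first cell '.' (not opp) -> no flip
All flips: (4,4) (4,5)

Answer: ........
.B......
..B..W..
..BBW...
...WWWW.
.BBBB...
........
........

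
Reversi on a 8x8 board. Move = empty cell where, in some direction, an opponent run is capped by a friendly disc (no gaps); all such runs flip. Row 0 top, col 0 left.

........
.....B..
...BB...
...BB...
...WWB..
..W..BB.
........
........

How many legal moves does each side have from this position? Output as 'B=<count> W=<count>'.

Answer: B=4 W=6

Derivation:
-- B to move --
(3,2): no bracket -> illegal
(3,5): no bracket -> illegal
(4,1): no bracket -> illegal
(4,2): flips 2 -> legal
(5,1): no bracket -> illegal
(5,3): flips 1 -> legal
(5,4): flips 1 -> legal
(6,1): flips 2 -> legal
(6,2): no bracket -> illegal
(6,3): no bracket -> illegal
B mobility = 4
-- W to move --
(0,4): no bracket -> illegal
(0,5): no bracket -> illegal
(0,6): no bracket -> illegal
(1,2): no bracket -> illegal
(1,3): flips 2 -> legal
(1,4): flips 2 -> legal
(1,6): no bracket -> illegal
(2,2): flips 1 -> legal
(2,5): flips 1 -> legal
(2,6): no bracket -> illegal
(3,2): no bracket -> illegal
(3,5): no bracket -> illegal
(3,6): no bracket -> illegal
(4,2): no bracket -> illegal
(4,6): flips 1 -> legal
(4,7): no bracket -> illegal
(5,4): no bracket -> illegal
(5,7): no bracket -> illegal
(6,4): no bracket -> illegal
(6,5): no bracket -> illegal
(6,6): flips 1 -> legal
(6,7): no bracket -> illegal
W mobility = 6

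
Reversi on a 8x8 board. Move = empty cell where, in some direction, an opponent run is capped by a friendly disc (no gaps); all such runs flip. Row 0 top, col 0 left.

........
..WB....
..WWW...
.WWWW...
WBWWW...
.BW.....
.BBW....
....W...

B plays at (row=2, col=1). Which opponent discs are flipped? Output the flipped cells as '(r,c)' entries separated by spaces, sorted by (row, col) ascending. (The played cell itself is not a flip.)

Answer: (3,1)

Derivation:
Dir NW: first cell '.' (not opp) -> no flip
Dir N: first cell '.' (not opp) -> no flip
Dir NE: opp run (1,2), next='.' -> no flip
Dir W: first cell '.' (not opp) -> no flip
Dir E: opp run (2,2) (2,3) (2,4), next='.' -> no flip
Dir SW: first cell '.' (not opp) -> no flip
Dir S: opp run (3,1) capped by B -> flip
Dir SE: opp run (3,2) (4,3), next='.' -> no flip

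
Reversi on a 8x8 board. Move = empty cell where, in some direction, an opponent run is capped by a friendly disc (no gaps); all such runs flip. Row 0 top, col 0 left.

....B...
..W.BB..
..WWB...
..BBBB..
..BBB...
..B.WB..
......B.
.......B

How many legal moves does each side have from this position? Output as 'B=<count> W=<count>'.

-- B to move --
(0,1): flips 2 -> legal
(0,2): flips 2 -> legal
(0,3): no bracket -> illegal
(1,1): flips 1 -> legal
(1,3): flips 1 -> legal
(2,1): flips 2 -> legal
(3,1): no bracket -> illegal
(4,5): no bracket -> illegal
(5,3): flips 1 -> legal
(6,3): no bracket -> illegal
(6,4): flips 1 -> legal
(6,5): flips 1 -> legal
B mobility = 8
-- W to move --
(0,3): no bracket -> illegal
(0,5): flips 1 -> legal
(0,6): no bracket -> illegal
(1,3): no bracket -> illegal
(1,6): no bracket -> illegal
(2,1): flips 2 -> legal
(2,5): flips 1 -> legal
(2,6): no bracket -> illegal
(3,1): no bracket -> illegal
(3,6): no bracket -> illegal
(4,1): flips 1 -> legal
(4,5): flips 1 -> legal
(4,6): no bracket -> illegal
(5,1): no bracket -> illegal
(5,3): flips 2 -> legal
(5,6): flips 1 -> legal
(5,7): no bracket -> illegal
(6,1): no bracket -> illegal
(6,2): flips 3 -> legal
(6,3): no bracket -> illegal
(6,4): no bracket -> illegal
(6,5): no bracket -> illegal
(6,7): no bracket -> illegal
(7,5): no bracket -> illegal
(7,6): no bracket -> illegal
W mobility = 8

Answer: B=8 W=8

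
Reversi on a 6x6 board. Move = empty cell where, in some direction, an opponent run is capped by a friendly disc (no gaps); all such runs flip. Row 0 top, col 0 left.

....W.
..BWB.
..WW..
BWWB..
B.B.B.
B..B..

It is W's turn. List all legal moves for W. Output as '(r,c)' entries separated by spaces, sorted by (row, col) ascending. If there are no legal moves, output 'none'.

Answer: (0,1) (0,2) (0,5) (1,1) (1,5) (2,4) (3,4) (4,3) (5,2) (5,5)

Derivation:
(0,1): flips 1 -> legal
(0,2): flips 1 -> legal
(0,3): no bracket -> illegal
(0,5): flips 1 -> legal
(1,1): flips 1 -> legal
(1,5): flips 1 -> legal
(2,0): no bracket -> illegal
(2,1): no bracket -> illegal
(2,4): flips 1 -> legal
(2,5): no bracket -> illegal
(3,4): flips 1 -> legal
(3,5): no bracket -> illegal
(4,1): no bracket -> illegal
(4,3): flips 1 -> legal
(4,5): no bracket -> illegal
(5,1): no bracket -> illegal
(5,2): flips 1 -> legal
(5,4): no bracket -> illegal
(5,5): flips 2 -> legal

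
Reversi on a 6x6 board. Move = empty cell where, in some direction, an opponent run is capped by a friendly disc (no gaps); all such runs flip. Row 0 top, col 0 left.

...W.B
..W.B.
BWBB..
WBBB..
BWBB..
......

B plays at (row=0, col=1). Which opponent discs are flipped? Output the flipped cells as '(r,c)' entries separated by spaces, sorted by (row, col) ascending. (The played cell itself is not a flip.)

Dir NW: edge -> no flip
Dir N: edge -> no flip
Dir NE: edge -> no flip
Dir W: first cell '.' (not opp) -> no flip
Dir E: first cell '.' (not opp) -> no flip
Dir SW: first cell '.' (not opp) -> no flip
Dir S: first cell '.' (not opp) -> no flip
Dir SE: opp run (1,2) capped by B -> flip

Answer: (1,2)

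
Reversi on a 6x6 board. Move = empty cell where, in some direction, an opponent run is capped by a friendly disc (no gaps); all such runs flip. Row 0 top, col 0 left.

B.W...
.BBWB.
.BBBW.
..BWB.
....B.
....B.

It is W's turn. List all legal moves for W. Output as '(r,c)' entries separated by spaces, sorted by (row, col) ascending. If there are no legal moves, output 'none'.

Answer: (0,4) (1,0) (1,5) (2,0) (3,1) (3,5) (4,2) (5,5)

Derivation:
(0,1): no bracket -> illegal
(0,3): no bracket -> illegal
(0,4): flips 1 -> legal
(0,5): no bracket -> illegal
(1,0): flips 2 -> legal
(1,5): flips 1 -> legal
(2,0): flips 4 -> legal
(2,5): no bracket -> illegal
(3,0): no bracket -> illegal
(3,1): flips 2 -> legal
(3,5): flips 1 -> legal
(4,1): no bracket -> illegal
(4,2): flips 3 -> legal
(4,3): no bracket -> illegal
(4,5): no bracket -> illegal
(5,3): no bracket -> illegal
(5,5): flips 1 -> legal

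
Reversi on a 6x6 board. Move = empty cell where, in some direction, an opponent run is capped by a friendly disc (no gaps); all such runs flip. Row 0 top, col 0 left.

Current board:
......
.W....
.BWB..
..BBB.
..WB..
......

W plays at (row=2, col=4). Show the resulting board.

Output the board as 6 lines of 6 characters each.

Place W at (2,4); scan 8 dirs for brackets.
Dir NW: first cell '.' (not opp) -> no flip
Dir N: first cell '.' (not opp) -> no flip
Dir NE: first cell '.' (not opp) -> no flip
Dir W: opp run (2,3) capped by W -> flip
Dir E: first cell '.' (not opp) -> no flip
Dir SW: opp run (3,3) capped by W -> flip
Dir S: opp run (3,4), next='.' -> no flip
Dir SE: first cell '.' (not opp) -> no flip
All flips: (2,3) (3,3)

Answer: ......
.W....
.BWWW.
..BWB.
..WB..
......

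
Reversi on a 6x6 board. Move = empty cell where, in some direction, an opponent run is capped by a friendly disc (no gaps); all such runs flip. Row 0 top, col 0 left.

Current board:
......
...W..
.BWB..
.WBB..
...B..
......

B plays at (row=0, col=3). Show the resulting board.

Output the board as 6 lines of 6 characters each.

Place B at (0,3); scan 8 dirs for brackets.
Dir NW: edge -> no flip
Dir N: edge -> no flip
Dir NE: edge -> no flip
Dir W: first cell '.' (not opp) -> no flip
Dir E: first cell '.' (not opp) -> no flip
Dir SW: first cell '.' (not opp) -> no flip
Dir S: opp run (1,3) capped by B -> flip
Dir SE: first cell '.' (not opp) -> no flip
All flips: (1,3)

Answer: ...B..
...B..
.BWB..
.WBB..
...B..
......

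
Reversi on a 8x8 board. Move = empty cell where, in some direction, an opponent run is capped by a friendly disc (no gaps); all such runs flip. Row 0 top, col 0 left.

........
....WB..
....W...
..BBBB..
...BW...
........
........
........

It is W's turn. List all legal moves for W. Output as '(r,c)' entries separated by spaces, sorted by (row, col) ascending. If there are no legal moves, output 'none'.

Answer: (0,6) (1,6) (2,2) (2,6) (4,2) (4,6)

Derivation:
(0,4): no bracket -> illegal
(0,5): no bracket -> illegal
(0,6): flips 1 -> legal
(1,6): flips 1 -> legal
(2,1): no bracket -> illegal
(2,2): flips 1 -> legal
(2,3): no bracket -> illegal
(2,5): no bracket -> illegal
(2,6): flips 1 -> legal
(3,1): no bracket -> illegal
(3,6): no bracket -> illegal
(4,1): no bracket -> illegal
(4,2): flips 2 -> legal
(4,5): no bracket -> illegal
(4,6): flips 1 -> legal
(5,2): no bracket -> illegal
(5,3): no bracket -> illegal
(5,4): no bracket -> illegal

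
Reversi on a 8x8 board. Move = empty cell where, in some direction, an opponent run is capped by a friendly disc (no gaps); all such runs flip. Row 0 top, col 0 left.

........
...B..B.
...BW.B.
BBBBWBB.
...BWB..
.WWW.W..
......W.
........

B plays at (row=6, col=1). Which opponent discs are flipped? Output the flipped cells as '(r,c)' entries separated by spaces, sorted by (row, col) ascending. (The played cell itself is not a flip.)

Dir NW: first cell '.' (not opp) -> no flip
Dir N: opp run (5,1), next='.' -> no flip
Dir NE: opp run (5,2) capped by B -> flip
Dir W: first cell '.' (not opp) -> no flip
Dir E: first cell '.' (not opp) -> no flip
Dir SW: first cell '.' (not opp) -> no flip
Dir S: first cell '.' (not opp) -> no flip
Dir SE: first cell '.' (not opp) -> no flip

Answer: (5,2)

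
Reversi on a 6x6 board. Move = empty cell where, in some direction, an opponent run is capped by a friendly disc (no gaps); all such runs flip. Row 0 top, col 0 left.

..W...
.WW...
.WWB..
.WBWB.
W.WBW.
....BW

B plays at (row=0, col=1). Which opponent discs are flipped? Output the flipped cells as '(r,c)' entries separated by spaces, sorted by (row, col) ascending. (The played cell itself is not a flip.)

Answer: (1,2)

Derivation:
Dir NW: edge -> no flip
Dir N: edge -> no flip
Dir NE: edge -> no flip
Dir W: first cell '.' (not opp) -> no flip
Dir E: opp run (0,2), next='.' -> no flip
Dir SW: first cell '.' (not opp) -> no flip
Dir S: opp run (1,1) (2,1) (3,1), next='.' -> no flip
Dir SE: opp run (1,2) capped by B -> flip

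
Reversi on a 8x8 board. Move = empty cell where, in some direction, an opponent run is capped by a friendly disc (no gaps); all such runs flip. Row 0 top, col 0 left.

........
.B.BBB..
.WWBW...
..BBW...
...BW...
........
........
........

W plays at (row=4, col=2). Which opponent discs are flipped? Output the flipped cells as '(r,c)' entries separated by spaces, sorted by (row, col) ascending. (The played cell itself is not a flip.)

Answer: (3,2) (3,3) (4,3)

Derivation:
Dir NW: first cell '.' (not opp) -> no flip
Dir N: opp run (3,2) capped by W -> flip
Dir NE: opp run (3,3) capped by W -> flip
Dir W: first cell '.' (not opp) -> no flip
Dir E: opp run (4,3) capped by W -> flip
Dir SW: first cell '.' (not opp) -> no flip
Dir S: first cell '.' (not opp) -> no flip
Dir SE: first cell '.' (not opp) -> no flip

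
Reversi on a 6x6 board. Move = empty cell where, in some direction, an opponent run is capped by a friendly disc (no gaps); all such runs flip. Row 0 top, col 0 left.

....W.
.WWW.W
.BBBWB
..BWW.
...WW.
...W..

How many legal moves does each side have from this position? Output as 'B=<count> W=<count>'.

Answer: B=10 W=6

Derivation:
-- B to move --
(0,0): flips 1 -> legal
(0,1): flips 2 -> legal
(0,2): flips 1 -> legal
(0,3): flips 2 -> legal
(0,5): flips 1 -> legal
(1,0): no bracket -> illegal
(1,4): no bracket -> illegal
(2,0): no bracket -> illegal
(3,5): flips 2 -> legal
(4,2): no bracket -> illegal
(4,5): flips 1 -> legal
(5,2): flips 2 -> legal
(5,4): flips 1 -> legal
(5,5): flips 2 -> legal
B mobility = 10
-- W to move --
(1,0): flips 2 -> legal
(1,4): no bracket -> illegal
(2,0): flips 3 -> legal
(3,0): flips 1 -> legal
(3,1): flips 3 -> legal
(3,5): flips 1 -> legal
(4,1): no bracket -> illegal
(4,2): flips 2 -> legal
W mobility = 6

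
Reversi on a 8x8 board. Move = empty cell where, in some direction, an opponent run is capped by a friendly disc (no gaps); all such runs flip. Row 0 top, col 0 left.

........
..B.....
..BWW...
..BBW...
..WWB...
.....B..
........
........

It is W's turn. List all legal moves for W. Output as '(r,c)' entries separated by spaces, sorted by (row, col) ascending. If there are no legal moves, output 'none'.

Answer: (0,1) (0,2) (2,1) (3,1) (4,1) (4,5) (5,4)

Derivation:
(0,1): flips 1 -> legal
(0,2): flips 3 -> legal
(0,3): no bracket -> illegal
(1,1): no bracket -> illegal
(1,3): no bracket -> illegal
(2,1): flips 2 -> legal
(3,1): flips 2 -> legal
(3,5): no bracket -> illegal
(4,1): flips 1 -> legal
(4,5): flips 1 -> legal
(4,6): no bracket -> illegal
(5,3): no bracket -> illegal
(5,4): flips 1 -> legal
(5,6): no bracket -> illegal
(6,4): no bracket -> illegal
(6,5): no bracket -> illegal
(6,6): no bracket -> illegal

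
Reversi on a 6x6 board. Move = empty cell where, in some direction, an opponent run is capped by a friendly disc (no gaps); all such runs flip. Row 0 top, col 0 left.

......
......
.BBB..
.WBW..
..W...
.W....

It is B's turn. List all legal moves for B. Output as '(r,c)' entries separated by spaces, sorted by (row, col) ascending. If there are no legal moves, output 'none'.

(2,0): no bracket -> illegal
(2,4): no bracket -> illegal
(3,0): flips 1 -> legal
(3,4): flips 1 -> legal
(4,0): flips 1 -> legal
(4,1): flips 1 -> legal
(4,3): flips 1 -> legal
(4,4): flips 1 -> legal
(5,0): no bracket -> illegal
(5,2): flips 1 -> legal
(5,3): no bracket -> illegal

Answer: (3,0) (3,4) (4,0) (4,1) (4,3) (4,4) (5,2)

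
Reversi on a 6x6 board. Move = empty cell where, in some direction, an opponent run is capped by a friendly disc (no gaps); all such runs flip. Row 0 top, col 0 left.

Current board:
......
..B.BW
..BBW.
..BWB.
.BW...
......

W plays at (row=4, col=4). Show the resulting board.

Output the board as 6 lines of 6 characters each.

Place W at (4,4); scan 8 dirs for brackets.
Dir NW: first cell 'W' (not opp) -> no flip
Dir N: opp run (3,4) capped by W -> flip
Dir NE: first cell '.' (not opp) -> no flip
Dir W: first cell '.' (not opp) -> no flip
Dir E: first cell '.' (not opp) -> no flip
Dir SW: first cell '.' (not opp) -> no flip
Dir S: first cell '.' (not opp) -> no flip
Dir SE: first cell '.' (not opp) -> no flip
All flips: (3,4)

Answer: ......
..B.BW
..BBW.
..BWW.
.BW.W.
......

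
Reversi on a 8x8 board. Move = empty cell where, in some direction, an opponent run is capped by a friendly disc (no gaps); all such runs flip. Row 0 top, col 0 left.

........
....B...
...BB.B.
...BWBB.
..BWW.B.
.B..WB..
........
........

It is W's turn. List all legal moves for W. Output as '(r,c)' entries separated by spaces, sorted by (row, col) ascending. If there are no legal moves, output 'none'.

Answer: (0,4) (1,2) (1,3) (1,7) (2,2) (3,2) (3,7) (4,1) (5,6) (6,6)

Derivation:
(0,3): no bracket -> illegal
(0,4): flips 2 -> legal
(0,5): no bracket -> illegal
(1,2): flips 1 -> legal
(1,3): flips 2 -> legal
(1,5): no bracket -> illegal
(1,6): no bracket -> illegal
(1,7): flips 2 -> legal
(2,2): flips 1 -> legal
(2,5): no bracket -> illegal
(2,7): no bracket -> illegal
(3,1): no bracket -> illegal
(3,2): flips 1 -> legal
(3,7): flips 2 -> legal
(4,0): no bracket -> illegal
(4,1): flips 1 -> legal
(4,5): no bracket -> illegal
(4,7): no bracket -> illegal
(5,0): no bracket -> illegal
(5,2): no bracket -> illegal
(5,3): no bracket -> illegal
(5,6): flips 1 -> legal
(5,7): no bracket -> illegal
(6,0): no bracket -> illegal
(6,1): no bracket -> illegal
(6,2): no bracket -> illegal
(6,4): no bracket -> illegal
(6,5): no bracket -> illegal
(6,6): flips 1 -> legal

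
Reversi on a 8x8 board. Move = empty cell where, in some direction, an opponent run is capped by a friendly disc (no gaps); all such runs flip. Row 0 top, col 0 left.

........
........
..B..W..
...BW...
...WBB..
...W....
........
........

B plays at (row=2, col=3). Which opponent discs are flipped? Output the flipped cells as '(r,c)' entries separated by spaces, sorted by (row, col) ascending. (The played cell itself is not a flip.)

Dir NW: first cell '.' (not opp) -> no flip
Dir N: first cell '.' (not opp) -> no flip
Dir NE: first cell '.' (not opp) -> no flip
Dir W: first cell 'B' (not opp) -> no flip
Dir E: first cell '.' (not opp) -> no flip
Dir SW: first cell '.' (not opp) -> no flip
Dir S: first cell 'B' (not opp) -> no flip
Dir SE: opp run (3,4) capped by B -> flip

Answer: (3,4)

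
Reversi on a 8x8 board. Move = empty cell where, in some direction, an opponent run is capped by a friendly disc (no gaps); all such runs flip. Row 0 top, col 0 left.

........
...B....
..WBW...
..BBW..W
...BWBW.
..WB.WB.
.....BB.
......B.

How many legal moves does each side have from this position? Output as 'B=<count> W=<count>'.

-- B to move --
(1,1): flips 1 -> legal
(1,2): flips 1 -> legal
(1,4): no bracket -> illegal
(1,5): flips 1 -> legal
(2,1): flips 1 -> legal
(2,5): flips 2 -> legal
(2,6): no bracket -> illegal
(2,7): no bracket -> illegal
(3,1): flips 1 -> legal
(3,5): flips 3 -> legal
(3,6): flips 1 -> legal
(4,1): no bracket -> illegal
(4,2): no bracket -> illegal
(4,7): flips 1 -> legal
(5,1): flips 1 -> legal
(5,4): flips 1 -> legal
(5,7): no bracket -> illegal
(6,1): flips 1 -> legal
(6,2): no bracket -> illegal
(6,3): no bracket -> illegal
(6,4): no bracket -> illegal
B mobility = 12
-- W to move --
(0,2): flips 1 -> legal
(0,3): no bracket -> illegal
(0,4): flips 1 -> legal
(1,2): flips 1 -> legal
(1,4): no bracket -> illegal
(2,1): no bracket -> illegal
(3,1): flips 2 -> legal
(3,5): flips 1 -> legal
(3,6): no bracket -> illegal
(4,1): no bracket -> illegal
(4,2): flips 3 -> legal
(4,7): no bracket -> illegal
(5,4): flips 1 -> legal
(5,7): flips 1 -> legal
(6,2): flips 1 -> legal
(6,3): no bracket -> illegal
(6,4): no bracket -> illegal
(6,7): flips 2 -> legal
(7,4): no bracket -> illegal
(7,5): flips 1 -> legal
(7,7): flips 1 -> legal
W mobility = 12

Answer: B=12 W=12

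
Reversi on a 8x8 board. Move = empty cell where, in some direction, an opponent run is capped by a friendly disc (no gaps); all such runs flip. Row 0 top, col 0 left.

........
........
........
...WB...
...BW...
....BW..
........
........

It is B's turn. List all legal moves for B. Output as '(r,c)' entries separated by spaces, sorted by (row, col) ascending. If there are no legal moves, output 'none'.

(2,2): no bracket -> illegal
(2,3): flips 1 -> legal
(2,4): no bracket -> illegal
(3,2): flips 1 -> legal
(3,5): no bracket -> illegal
(4,2): no bracket -> illegal
(4,5): flips 1 -> legal
(4,6): no bracket -> illegal
(5,3): no bracket -> illegal
(5,6): flips 1 -> legal
(6,4): no bracket -> illegal
(6,5): no bracket -> illegal
(6,6): no bracket -> illegal

Answer: (2,3) (3,2) (4,5) (5,6)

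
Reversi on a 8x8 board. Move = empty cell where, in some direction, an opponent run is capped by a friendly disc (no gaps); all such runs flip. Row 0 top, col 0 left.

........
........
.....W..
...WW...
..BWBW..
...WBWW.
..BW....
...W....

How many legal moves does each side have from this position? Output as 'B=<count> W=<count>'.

Answer: B=10 W=8

Derivation:
-- B to move --
(1,4): no bracket -> illegal
(1,5): no bracket -> illegal
(1,6): no bracket -> illegal
(2,2): flips 1 -> legal
(2,3): no bracket -> illegal
(2,4): flips 2 -> legal
(2,6): no bracket -> illegal
(3,2): flips 1 -> legal
(3,5): no bracket -> illegal
(3,6): flips 1 -> legal
(4,6): flips 1 -> legal
(4,7): no bracket -> illegal
(5,2): flips 1 -> legal
(5,7): flips 2 -> legal
(6,4): flips 2 -> legal
(6,5): no bracket -> illegal
(6,6): flips 1 -> legal
(6,7): no bracket -> illegal
(7,2): flips 1 -> legal
(7,4): no bracket -> illegal
B mobility = 10
-- W to move --
(3,1): flips 1 -> legal
(3,2): no bracket -> illegal
(3,5): flips 1 -> legal
(4,1): flips 1 -> legal
(5,1): flips 2 -> legal
(5,2): no bracket -> illegal
(6,1): flips 1 -> legal
(6,4): flips 2 -> legal
(6,5): flips 1 -> legal
(7,1): flips 1 -> legal
(7,2): no bracket -> illegal
W mobility = 8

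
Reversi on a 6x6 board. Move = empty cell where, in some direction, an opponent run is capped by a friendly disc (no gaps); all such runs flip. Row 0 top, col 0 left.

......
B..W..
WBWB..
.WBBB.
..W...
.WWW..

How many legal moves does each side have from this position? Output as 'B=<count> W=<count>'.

-- B to move --
(0,2): no bracket -> illegal
(0,3): flips 1 -> legal
(0,4): no bracket -> illegal
(1,1): flips 1 -> legal
(1,2): flips 1 -> legal
(1,4): no bracket -> illegal
(2,4): no bracket -> illegal
(3,0): flips 2 -> legal
(4,0): no bracket -> illegal
(4,1): flips 1 -> legal
(4,3): no bracket -> illegal
(4,4): no bracket -> illegal
(5,0): no bracket -> illegal
(5,4): no bracket -> illegal
B mobility = 5
-- W to move --
(0,0): flips 1 -> legal
(0,1): no bracket -> illegal
(1,1): flips 1 -> legal
(1,2): no bracket -> illegal
(1,4): no bracket -> illegal
(2,4): flips 2 -> legal
(2,5): no bracket -> illegal
(3,0): no bracket -> illegal
(3,5): flips 3 -> legal
(4,1): no bracket -> illegal
(4,3): flips 2 -> legal
(4,4): flips 1 -> legal
(4,5): no bracket -> illegal
W mobility = 6

Answer: B=5 W=6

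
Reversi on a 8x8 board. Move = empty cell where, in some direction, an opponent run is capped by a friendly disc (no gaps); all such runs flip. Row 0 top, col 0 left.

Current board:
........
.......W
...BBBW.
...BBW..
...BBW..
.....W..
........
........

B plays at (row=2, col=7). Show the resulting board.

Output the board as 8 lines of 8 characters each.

Answer: ........
.......W
...BBBBB
...BBW..
...BBW..
.....W..
........
........

Derivation:
Place B at (2,7); scan 8 dirs for brackets.
Dir NW: first cell '.' (not opp) -> no flip
Dir N: opp run (1,7), next='.' -> no flip
Dir NE: edge -> no flip
Dir W: opp run (2,6) capped by B -> flip
Dir E: edge -> no flip
Dir SW: first cell '.' (not opp) -> no flip
Dir S: first cell '.' (not opp) -> no flip
Dir SE: edge -> no flip
All flips: (2,6)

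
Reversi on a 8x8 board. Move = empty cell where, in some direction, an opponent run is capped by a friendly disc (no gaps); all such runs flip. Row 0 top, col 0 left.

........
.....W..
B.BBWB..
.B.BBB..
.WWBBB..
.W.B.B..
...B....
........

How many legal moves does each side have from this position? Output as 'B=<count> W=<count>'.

Answer: B=7 W=6

Derivation:
-- B to move --
(0,4): no bracket -> illegal
(0,5): flips 1 -> legal
(0,6): flips 2 -> legal
(1,3): flips 1 -> legal
(1,4): flips 1 -> legal
(1,6): no bracket -> illegal
(2,6): no bracket -> illegal
(3,0): no bracket -> illegal
(3,2): no bracket -> illegal
(4,0): flips 2 -> legal
(5,0): no bracket -> illegal
(5,2): no bracket -> illegal
(6,0): flips 2 -> legal
(6,1): flips 2 -> legal
(6,2): no bracket -> illegal
B mobility = 7
-- W to move --
(1,0): no bracket -> illegal
(1,1): no bracket -> illegal
(1,2): no bracket -> illegal
(1,3): no bracket -> illegal
(1,4): no bracket -> illegal
(1,6): no bracket -> illegal
(2,1): flips 3 -> legal
(2,6): flips 1 -> legal
(3,0): no bracket -> illegal
(3,2): no bracket -> illegal
(3,6): no bracket -> illegal
(4,0): no bracket -> illegal
(4,6): flips 4 -> legal
(5,2): no bracket -> illegal
(5,4): flips 2 -> legal
(5,6): no bracket -> illegal
(6,2): no bracket -> illegal
(6,4): flips 1 -> legal
(6,5): flips 4 -> legal
(6,6): no bracket -> illegal
(7,2): no bracket -> illegal
(7,3): no bracket -> illegal
(7,4): no bracket -> illegal
W mobility = 6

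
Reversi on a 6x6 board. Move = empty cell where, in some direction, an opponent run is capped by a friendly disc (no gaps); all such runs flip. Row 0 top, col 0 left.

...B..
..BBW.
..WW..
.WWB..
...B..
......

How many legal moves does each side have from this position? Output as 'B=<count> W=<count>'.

-- B to move --
(0,4): no bracket -> illegal
(0,5): no bracket -> illegal
(1,1): flips 1 -> legal
(1,5): flips 1 -> legal
(2,0): no bracket -> illegal
(2,1): flips 1 -> legal
(2,4): no bracket -> illegal
(2,5): flips 1 -> legal
(3,0): flips 2 -> legal
(3,4): flips 1 -> legal
(4,0): flips 2 -> legal
(4,1): no bracket -> illegal
(4,2): flips 2 -> legal
B mobility = 8
-- W to move --
(0,1): flips 1 -> legal
(0,2): flips 1 -> legal
(0,4): flips 1 -> legal
(1,1): flips 2 -> legal
(2,1): no bracket -> illegal
(2,4): no bracket -> illegal
(3,4): flips 1 -> legal
(4,2): no bracket -> illegal
(4,4): flips 1 -> legal
(5,2): no bracket -> illegal
(5,3): flips 2 -> legal
(5,4): flips 1 -> legal
W mobility = 8

Answer: B=8 W=8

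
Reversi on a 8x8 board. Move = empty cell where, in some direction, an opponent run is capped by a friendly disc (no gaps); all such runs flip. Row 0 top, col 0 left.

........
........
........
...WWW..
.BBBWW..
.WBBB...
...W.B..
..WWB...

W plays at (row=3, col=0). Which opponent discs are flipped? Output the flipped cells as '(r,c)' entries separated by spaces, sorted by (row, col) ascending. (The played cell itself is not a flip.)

Answer: (4,1) (5,2)

Derivation:
Dir NW: edge -> no flip
Dir N: first cell '.' (not opp) -> no flip
Dir NE: first cell '.' (not opp) -> no flip
Dir W: edge -> no flip
Dir E: first cell '.' (not opp) -> no flip
Dir SW: edge -> no flip
Dir S: first cell '.' (not opp) -> no flip
Dir SE: opp run (4,1) (5,2) capped by W -> flip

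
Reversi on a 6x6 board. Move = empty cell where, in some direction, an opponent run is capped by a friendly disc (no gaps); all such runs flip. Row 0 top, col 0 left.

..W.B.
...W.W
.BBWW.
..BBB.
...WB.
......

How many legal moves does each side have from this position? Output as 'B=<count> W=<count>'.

-- B to move --
(0,1): no bracket -> illegal
(0,3): flips 2 -> legal
(0,5): no bracket -> illegal
(1,1): no bracket -> illegal
(1,2): flips 1 -> legal
(1,4): flips 2 -> legal
(2,5): flips 2 -> legal
(3,5): no bracket -> illegal
(4,2): flips 1 -> legal
(5,2): flips 1 -> legal
(5,3): flips 1 -> legal
(5,4): flips 1 -> legal
B mobility = 8
-- W to move --
(0,3): no bracket -> illegal
(0,5): no bracket -> illegal
(1,0): flips 2 -> legal
(1,1): no bracket -> illegal
(1,2): no bracket -> illegal
(1,4): no bracket -> illegal
(2,0): flips 2 -> legal
(2,5): flips 1 -> legal
(3,0): no bracket -> illegal
(3,1): flips 1 -> legal
(3,5): no bracket -> illegal
(4,1): flips 1 -> legal
(4,2): flips 1 -> legal
(4,5): flips 2 -> legal
(5,3): no bracket -> illegal
(5,4): flips 2 -> legal
(5,5): no bracket -> illegal
W mobility = 8

Answer: B=8 W=8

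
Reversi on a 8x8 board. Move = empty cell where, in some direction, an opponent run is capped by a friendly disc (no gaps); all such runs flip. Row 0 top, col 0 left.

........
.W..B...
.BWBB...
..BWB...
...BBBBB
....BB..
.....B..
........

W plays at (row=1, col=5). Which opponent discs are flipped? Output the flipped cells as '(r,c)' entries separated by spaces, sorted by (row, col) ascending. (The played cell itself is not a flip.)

Answer: (2,4)

Derivation:
Dir NW: first cell '.' (not opp) -> no flip
Dir N: first cell '.' (not opp) -> no flip
Dir NE: first cell '.' (not opp) -> no flip
Dir W: opp run (1,4), next='.' -> no flip
Dir E: first cell '.' (not opp) -> no flip
Dir SW: opp run (2,4) capped by W -> flip
Dir S: first cell '.' (not opp) -> no flip
Dir SE: first cell '.' (not opp) -> no flip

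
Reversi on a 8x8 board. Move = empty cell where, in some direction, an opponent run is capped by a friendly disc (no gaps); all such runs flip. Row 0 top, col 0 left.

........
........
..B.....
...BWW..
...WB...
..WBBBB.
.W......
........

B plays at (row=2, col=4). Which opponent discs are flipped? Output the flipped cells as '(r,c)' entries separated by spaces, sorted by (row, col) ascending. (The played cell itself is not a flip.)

Dir NW: first cell '.' (not opp) -> no flip
Dir N: first cell '.' (not opp) -> no flip
Dir NE: first cell '.' (not opp) -> no flip
Dir W: first cell '.' (not opp) -> no flip
Dir E: first cell '.' (not opp) -> no flip
Dir SW: first cell 'B' (not opp) -> no flip
Dir S: opp run (3,4) capped by B -> flip
Dir SE: opp run (3,5), next='.' -> no flip

Answer: (3,4)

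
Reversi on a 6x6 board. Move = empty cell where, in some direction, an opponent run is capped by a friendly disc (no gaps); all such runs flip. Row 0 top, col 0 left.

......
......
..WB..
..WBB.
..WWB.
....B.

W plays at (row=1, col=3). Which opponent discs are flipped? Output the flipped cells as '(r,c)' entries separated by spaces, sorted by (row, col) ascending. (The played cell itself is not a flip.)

Dir NW: first cell '.' (not opp) -> no flip
Dir N: first cell '.' (not opp) -> no flip
Dir NE: first cell '.' (not opp) -> no flip
Dir W: first cell '.' (not opp) -> no flip
Dir E: first cell '.' (not opp) -> no flip
Dir SW: first cell 'W' (not opp) -> no flip
Dir S: opp run (2,3) (3,3) capped by W -> flip
Dir SE: first cell '.' (not opp) -> no flip

Answer: (2,3) (3,3)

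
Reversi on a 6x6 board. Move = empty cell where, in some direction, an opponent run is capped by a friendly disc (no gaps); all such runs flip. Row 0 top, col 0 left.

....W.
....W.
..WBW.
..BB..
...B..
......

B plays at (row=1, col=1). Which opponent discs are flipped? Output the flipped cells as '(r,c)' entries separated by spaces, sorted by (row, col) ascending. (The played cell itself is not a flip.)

Dir NW: first cell '.' (not opp) -> no flip
Dir N: first cell '.' (not opp) -> no flip
Dir NE: first cell '.' (not opp) -> no flip
Dir W: first cell '.' (not opp) -> no flip
Dir E: first cell '.' (not opp) -> no flip
Dir SW: first cell '.' (not opp) -> no flip
Dir S: first cell '.' (not opp) -> no flip
Dir SE: opp run (2,2) capped by B -> flip

Answer: (2,2)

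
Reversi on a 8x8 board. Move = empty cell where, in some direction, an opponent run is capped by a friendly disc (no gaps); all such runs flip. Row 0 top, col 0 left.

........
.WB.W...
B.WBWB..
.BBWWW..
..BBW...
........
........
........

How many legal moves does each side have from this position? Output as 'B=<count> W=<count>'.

-- B to move --
(0,0): no bracket -> illegal
(0,1): no bracket -> illegal
(0,2): flips 1 -> legal
(0,3): flips 1 -> legal
(0,4): no bracket -> illegal
(0,5): flips 1 -> legal
(1,0): flips 1 -> legal
(1,3): flips 1 -> legal
(1,5): flips 2 -> legal
(2,1): flips 1 -> legal
(2,6): no bracket -> illegal
(3,6): flips 3 -> legal
(4,5): flips 3 -> legal
(4,6): no bracket -> illegal
(5,3): no bracket -> illegal
(5,4): no bracket -> illegal
(5,5): no bracket -> illegal
B mobility = 9
-- W to move --
(0,1): flips 2 -> legal
(0,2): flips 1 -> legal
(0,3): no bracket -> illegal
(1,0): no bracket -> illegal
(1,3): flips 2 -> legal
(1,5): flips 1 -> legal
(1,6): flips 1 -> legal
(2,1): no bracket -> illegal
(2,6): flips 1 -> legal
(3,0): flips 2 -> legal
(3,6): flips 1 -> legal
(4,0): flips 1 -> legal
(4,1): flips 4 -> legal
(5,1): flips 1 -> legal
(5,2): flips 3 -> legal
(5,3): flips 1 -> legal
(5,4): no bracket -> illegal
W mobility = 13

Answer: B=9 W=13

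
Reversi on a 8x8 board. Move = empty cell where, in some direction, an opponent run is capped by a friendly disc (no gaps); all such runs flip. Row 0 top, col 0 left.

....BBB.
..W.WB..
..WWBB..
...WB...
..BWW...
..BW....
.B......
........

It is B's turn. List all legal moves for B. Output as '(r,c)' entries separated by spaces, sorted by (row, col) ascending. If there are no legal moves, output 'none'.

(0,1): flips 2 -> legal
(0,2): no bracket -> illegal
(0,3): flips 1 -> legal
(1,1): no bracket -> illegal
(1,3): flips 1 -> legal
(2,1): flips 2 -> legal
(3,1): no bracket -> illegal
(3,2): flips 3 -> legal
(3,5): no bracket -> illegal
(4,5): flips 2 -> legal
(5,4): flips 2 -> legal
(5,5): no bracket -> illegal
(6,2): no bracket -> illegal
(6,3): no bracket -> illegal
(6,4): flips 1 -> legal

Answer: (0,1) (0,3) (1,3) (2,1) (3,2) (4,5) (5,4) (6,4)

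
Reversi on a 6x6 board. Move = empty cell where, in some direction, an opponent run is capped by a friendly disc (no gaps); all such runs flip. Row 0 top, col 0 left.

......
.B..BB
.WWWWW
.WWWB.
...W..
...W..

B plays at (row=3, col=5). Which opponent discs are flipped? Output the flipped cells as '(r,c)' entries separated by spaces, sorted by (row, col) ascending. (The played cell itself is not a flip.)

Answer: (2,5)

Derivation:
Dir NW: opp run (2,4), next='.' -> no flip
Dir N: opp run (2,5) capped by B -> flip
Dir NE: edge -> no flip
Dir W: first cell 'B' (not opp) -> no flip
Dir E: edge -> no flip
Dir SW: first cell '.' (not opp) -> no flip
Dir S: first cell '.' (not opp) -> no flip
Dir SE: edge -> no flip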